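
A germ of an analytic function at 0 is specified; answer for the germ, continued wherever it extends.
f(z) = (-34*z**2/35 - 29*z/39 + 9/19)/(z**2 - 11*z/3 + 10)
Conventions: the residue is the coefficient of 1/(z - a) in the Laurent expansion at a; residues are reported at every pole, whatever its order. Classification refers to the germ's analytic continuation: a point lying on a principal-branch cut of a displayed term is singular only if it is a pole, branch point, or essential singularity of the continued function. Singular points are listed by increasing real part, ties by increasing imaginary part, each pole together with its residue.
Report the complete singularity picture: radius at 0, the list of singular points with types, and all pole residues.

Radius of convergence at 0: sqrt(10).
At (11/6) - ((1/6)*sqrt(239))*i: a pole of order 1; residue (-1959/910) + ((119019/4132310)*sqrt(239))*i.
At (11/6) + ((1/6)*sqrt(239))*i: a pole of order 1; residue (-1959/910) - ((119019/4132310)*sqrt(239))*i.

Denominator factor (z**2 - 11*z/3 + 10): discriminant -239/9, complex-conjugate roots (11/6) + ((1/6)*sqrt(239))*i and (11/6) - ((1/6)*sqrt(239))*i; poles of order 1, moduli sqrt(10) and sqrt(10).
The radius of convergence is the smallest modulus among the singular points: sqrt(10).
The factor z**2 - 11*z/3 + 10 splits as (z - a)(z - a') with a = (11/6) - ((1/6)*sqrt(239))*i, a' = (11/6) + ((1/6)*sqrt(239))*i. At the order-1 pole a set g(z) = (z - a)*f(z) = [-34*z**2/35 - 29*z/39 + 9/19] / (z - a').
Simple pole: residue = g(a) at a = (11/6) - ((1/6)*sqrt(239))*i, which is (-1959/910) + ((119019/4132310)*sqrt(239))*i.
The factor z**2 - 11*z/3 + 10 splits as (z - a)(z - a') with a = (11/6) + ((1/6)*sqrt(239))*i, a' = (11/6) - ((1/6)*sqrt(239))*i. At the order-1 pole a set g(z) = (z - a)*f(z) = [-34*z**2/35 - 29*z/39 + 9/19] / (z - a').
Simple pole: residue = g(a) at a = (11/6) + ((1/6)*sqrt(239))*i, which is (-1959/910) - ((119019/4132310)*sqrt(239))*i.
List the singular points by increasing real part (a conjugate pair: the negative imaginary part first).


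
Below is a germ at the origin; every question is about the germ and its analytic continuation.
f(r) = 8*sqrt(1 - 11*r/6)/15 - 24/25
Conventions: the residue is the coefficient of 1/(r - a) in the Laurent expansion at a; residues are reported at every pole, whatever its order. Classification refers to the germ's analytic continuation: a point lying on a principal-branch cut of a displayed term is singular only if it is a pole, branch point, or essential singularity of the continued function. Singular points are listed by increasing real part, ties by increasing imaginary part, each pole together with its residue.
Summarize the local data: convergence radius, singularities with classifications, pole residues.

Branch term (8/15)*sqrt(1 - r/(6/11)): its argument vanishes at r = 6/11, a square-root branch point, modulus 6/11.
The radius of convergence is the smallest modulus among the singular points: 6/11.

Radius of convergence at 0: 6/11.
At 6/11: an algebraic (square-root) branch point.


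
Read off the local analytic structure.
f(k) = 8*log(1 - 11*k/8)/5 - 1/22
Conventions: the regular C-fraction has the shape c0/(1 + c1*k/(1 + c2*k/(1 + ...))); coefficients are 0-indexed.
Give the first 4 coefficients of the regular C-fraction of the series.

The regular C-fraction coefficients are [-1/22, -242/5, 3817/80, 55/16656].

Taylor coefficients (expand at 0): a_0 = -1/22, a_1 = -11/5, a_2 = -121/80, a_3 = -1331/960.
c0 = a_0 = -1/22. Peel one level at a time: if S = 1 + c*k/S' with S'(0) = 1, then c is the k-coefficient of S and S' = c*k/(S - 1).
S_1 = c0/f = 1 + (-242/5)*k + (461857/200)*k^2 + ...; c1 = -242/5.
S_2 = c1*k/(S_1 - 1) = 1 + (3817/80)*k + (-121/768)*k^2 + ...; c2 = 3817/80.
S_3 = c2*k/(S_2 - 1) = 1 + (55/16656)*k + ...; c3 = 55/16656.


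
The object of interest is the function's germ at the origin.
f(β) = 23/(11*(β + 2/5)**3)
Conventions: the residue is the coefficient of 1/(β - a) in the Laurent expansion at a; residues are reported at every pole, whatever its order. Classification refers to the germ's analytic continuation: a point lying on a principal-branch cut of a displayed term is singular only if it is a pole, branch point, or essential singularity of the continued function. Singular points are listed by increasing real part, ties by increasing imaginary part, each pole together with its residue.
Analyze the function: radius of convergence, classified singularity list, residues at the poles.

Radius of convergence at 0: 2/5.
At -2/5: a pole of order 3; residue 0.

Denominator factor (β + 2/5)^3: pole of order 3 at -2/5, modulus 2/5.
The radius of convergence is the smallest modulus among the singular points: 2/5.
At the order-3 pole -2/5 set g(β) = (β - (-2/5))^3*f(β) = 23/11.
Order-3 pole: residue = g''(a)/2; g''(-2/5) = 0, so the residue is 0.


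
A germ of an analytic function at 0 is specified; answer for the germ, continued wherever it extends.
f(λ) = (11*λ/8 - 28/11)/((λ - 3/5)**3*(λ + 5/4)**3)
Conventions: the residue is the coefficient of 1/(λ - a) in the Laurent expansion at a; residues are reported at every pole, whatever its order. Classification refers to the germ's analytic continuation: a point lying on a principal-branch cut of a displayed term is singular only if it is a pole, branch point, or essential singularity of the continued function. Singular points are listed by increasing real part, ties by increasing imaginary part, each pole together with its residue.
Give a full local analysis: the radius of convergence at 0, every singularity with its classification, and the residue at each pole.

Denominator factor (λ + 5/4)^3: pole of order 3 at -5/4, modulus 5/4.
Denominator factor (λ - 3/5)^3: pole of order 3 at 3/5, modulus 3/5.
The radius of convergence is the smallest modulus among the singular points: 3/5.
At the order-3 pole -5/4 set g(λ) = (λ - (-5/4))^3*f(λ) = (11*λ/8 - 28/11)/(λ - 3/5)**3.
Order-3 pole: residue = g''(a)/2; g''(-5/4) = 1263960000/762783527, so the residue is 631980000/762783527.
At the order-3 pole 3/5 set g(λ) = (λ - (3/5))^3*f(λ) = (11*λ/8 - 28/11)/(λ + 5/4)**3.
Order-3 pole: residue = g''(a)/2; g''(3/5) = -1263960000/762783527, so the residue is -631980000/762783527.
List the singular points by increasing real part (a conjugate pair: the negative imaginary part first).

Radius of convergence at 0: 3/5.
At -5/4: a pole of order 3; residue 631980000/762783527.
At 3/5: a pole of order 3; residue -631980000/762783527.


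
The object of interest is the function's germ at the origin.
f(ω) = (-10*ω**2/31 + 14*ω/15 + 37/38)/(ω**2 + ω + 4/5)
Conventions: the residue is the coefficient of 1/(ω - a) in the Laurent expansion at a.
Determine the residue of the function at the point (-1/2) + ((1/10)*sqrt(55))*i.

The factor ω**2 + ω + 4/5 splits as (ω - a)(ω - a') with a = (-1/2) + ((1/10)*sqrt(55))*i, a' = (-1/2) - ((1/10)*sqrt(55))*i. At the order-1 pole a set g(ω) = (ω - a)*f(ω) = [-10*ω**2/31 + 14*ω/15 + 37/38] / (ω - a').
Simple pole: residue = g(a) at a = (-1/2) + ((1/10)*sqrt(55))*i, which is (292/465) - ((10669/194370)*sqrt(55))*i.

The residue is (292/465) - ((10669/194370)*sqrt(55))*i.


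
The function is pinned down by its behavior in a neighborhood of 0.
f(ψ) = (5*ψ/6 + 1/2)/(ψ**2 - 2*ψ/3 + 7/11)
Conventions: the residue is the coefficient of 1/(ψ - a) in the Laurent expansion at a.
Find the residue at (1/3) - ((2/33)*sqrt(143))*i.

The factor ψ**2 - 2*ψ/3 + 7/11 splits as (ψ - a)(ψ - a') with a = (1/3) - ((2/33)*sqrt(143))*i, a' = (1/3) + ((2/33)*sqrt(143))*i. At the order-1 pole a set g(ψ) = (ψ - a)*f(ψ) = [5*ψ/6 + 1/2] / (ψ - a').
Simple pole: residue = g(a) at a = (1/3) - ((2/33)*sqrt(143))*i, which is (5/12) + ((7/156)*sqrt(143))*i.

The residue is (5/12) + ((7/156)*sqrt(143))*i.


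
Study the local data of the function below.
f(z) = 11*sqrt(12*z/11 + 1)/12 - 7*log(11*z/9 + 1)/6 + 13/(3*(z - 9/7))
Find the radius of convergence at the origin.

Denominator factor (z - 9/7): pole of order 1 at 9/7, modulus 9/7.
Branch term (-7/6)*log(1 - z/(-9/11)): its argument vanishes at z = -9/11, a logarithmic branch point, modulus 9/11.
Branch term (11/12)*sqrt(1 - z/(-11/12)): its argument vanishes at z = -11/12, a square-root branch point, modulus 11/12.
The radius of convergence is the smallest modulus among the singular points: 9/11.

The radius of convergence is 9/11.


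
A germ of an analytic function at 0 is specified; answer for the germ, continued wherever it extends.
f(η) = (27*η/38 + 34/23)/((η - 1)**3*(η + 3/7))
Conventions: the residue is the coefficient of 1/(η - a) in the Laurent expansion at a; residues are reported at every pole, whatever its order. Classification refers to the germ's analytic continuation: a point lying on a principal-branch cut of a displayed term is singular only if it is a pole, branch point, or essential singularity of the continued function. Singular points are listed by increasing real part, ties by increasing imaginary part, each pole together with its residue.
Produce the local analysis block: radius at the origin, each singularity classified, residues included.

Radius of convergence at 0: 3/7.
At -3/7: a pole of order 1; residue -351869/874000.
At 1: a pole of order 3; residue 351869/874000.

Denominator factor (η + 3/7): pole of order 1 at -3/7, modulus 3/7.
Denominator factor (η - 1)^3: pole of order 3 at 1, modulus 1.
The radius of convergence is the smallest modulus among the singular points: 3/7.
At the order-1 pole -3/7 set g(η) = (η - (-3/7))*f(η) = (27*η/38 + 34/23)/(η - 1)**3.
Simple pole: residue = g(a) at a = -3/7, which is -351869/874000.
At the order-3 pole 1 set g(η) = (η - (1))^3*f(η) = (27*η/38 + 34/23)/(η + 3/7).
Order-3 pole: residue = g''(a)/2; g''(1) = 351869/437000, so the residue is 351869/874000.
List the singular points by increasing real part (a conjugate pair: the negative imaginary part first).


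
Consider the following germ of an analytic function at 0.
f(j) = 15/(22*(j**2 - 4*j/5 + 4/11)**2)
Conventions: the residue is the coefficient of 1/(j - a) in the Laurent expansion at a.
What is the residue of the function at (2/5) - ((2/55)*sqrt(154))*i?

The factor j**2 - 4*j/5 + 4/11 splits as (j - a)(j - a') with a = (2/5) - ((2/55)*sqrt(154))*i, a' = (2/5) + ((2/55)*sqrt(154))*i. At the order-2 pole a set g(j) = (j - a)^2*f(j) = [15/22] / (j - a')^2.
Order-2 pole: residue = g'(a); g'((2/5) - ((2/55)*sqrt(154))*i) = ((1875/12544)*sqrt(154))*i, so the residue is ((1875/12544)*sqrt(154))*i.

The residue is ((1875/12544)*sqrt(154))*i.


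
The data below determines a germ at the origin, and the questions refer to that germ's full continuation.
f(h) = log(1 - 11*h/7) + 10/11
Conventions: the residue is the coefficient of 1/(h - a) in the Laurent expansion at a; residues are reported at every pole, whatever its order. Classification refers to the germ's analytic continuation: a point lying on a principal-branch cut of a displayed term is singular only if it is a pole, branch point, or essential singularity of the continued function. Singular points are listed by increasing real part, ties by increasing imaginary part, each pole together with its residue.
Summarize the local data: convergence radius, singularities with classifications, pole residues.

Branch term (1)*log(1 - h/(7/11)): its argument vanishes at h = 7/11, a logarithmic branch point, modulus 7/11.
The radius of convergence is the smallest modulus among the singular points: 7/11.

Radius of convergence at 0: 7/11.
At 7/11: a logarithmic branch point.


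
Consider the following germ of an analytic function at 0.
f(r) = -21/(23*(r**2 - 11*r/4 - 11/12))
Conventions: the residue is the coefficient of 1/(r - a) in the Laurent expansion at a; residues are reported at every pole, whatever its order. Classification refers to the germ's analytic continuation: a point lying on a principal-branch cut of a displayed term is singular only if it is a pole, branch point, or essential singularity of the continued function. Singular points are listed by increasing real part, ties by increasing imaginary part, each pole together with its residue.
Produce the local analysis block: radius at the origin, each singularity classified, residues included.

Radius of convergence at 0: -11/8 + (7/24)*sqrt(33).
At 11/8 - (7/24)*sqrt(33): a pole of order 1; residue (12/253)*sqrt(33).
At 11/8 + (7/24)*sqrt(33): a pole of order 1; residue -(12/253)*sqrt(33).

Denominator factor (r**2 - 11*r/4 - 11/12): discriminant 539/48, real irrational roots 11/8 + (7/24)*sqrt(33) and 11/8 - (7/24)*sqrt(33); poles of order 1, moduli 11/8 + (7/24)*sqrt(33) and -11/8 + (7/24)*sqrt(33).
The radius of convergence is the smallest modulus among the singular points: -11/8 + (7/24)*sqrt(33).
The factor r**2 - 11*r/4 - 11/12 splits as (r - a)(r - a') with a = 11/8 - (7/24)*sqrt(33), a' = 11/8 + (7/24)*sqrt(33). At the order-1 pole a set g(r) = (r - a)*f(r) = [-21/23] / (r - a').
Simple pole: residue = g(a) at a = 11/8 - (7/24)*sqrt(33), which is (12/253)*sqrt(33).
The factor r**2 - 11*r/4 - 11/12 splits as (r - a)(r - a') with a = 11/8 + (7/24)*sqrt(33), a' = 11/8 - (7/24)*sqrt(33). At the order-1 pole a set g(r) = (r - a)*f(r) = [-21/23] / (r - a').
Simple pole: residue = g(a) at a = 11/8 + (7/24)*sqrt(33), which is -(12/253)*sqrt(33).
List the singular points by increasing real part (a conjugate pair: the negative imaginary part first).


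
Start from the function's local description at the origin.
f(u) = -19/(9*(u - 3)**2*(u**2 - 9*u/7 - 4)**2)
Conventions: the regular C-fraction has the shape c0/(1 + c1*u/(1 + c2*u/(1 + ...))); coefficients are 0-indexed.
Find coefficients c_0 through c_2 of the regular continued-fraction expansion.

The regular C-fraction coefficients are [-19/1296, -1/42, -5039/168].

Taylor coefficients (expand at 0): a_0 = -19/1296, a_1 = -19/54432, a_2 = -31939/3048192.
c0 = a_0 = -19/1296. Peel one level at a time: if S = 1 + c*u/S' with S'(0) = 1, then c is the u-coefficient of S and S' = c*u/(S - 1).
S_1 = c0/f = 1 + (-1/42)*u + (-5039/7056)*u^2 + ...; c1 = -1/42.
S_2 = c1*u/(S_1 - 1) = 1 + (-5039/168)*u + ...; c2 = -5039/168.


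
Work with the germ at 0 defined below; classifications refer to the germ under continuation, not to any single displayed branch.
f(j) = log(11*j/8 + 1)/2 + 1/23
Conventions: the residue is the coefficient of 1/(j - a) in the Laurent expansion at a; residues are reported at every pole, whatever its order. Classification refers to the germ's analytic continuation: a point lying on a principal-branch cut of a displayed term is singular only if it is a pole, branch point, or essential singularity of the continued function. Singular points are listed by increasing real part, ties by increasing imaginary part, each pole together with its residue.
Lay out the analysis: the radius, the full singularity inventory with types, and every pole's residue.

Branch term (1/2)*log(1 - j/(-8/11)): its argument vanishes at j = -8/11, a logarithmic branch point, modulus 8/11.
The radius of convergence is the smallest modulus among the singular points: 8/11.

Radius of convergence at 0: 8/11.
At -8/11: a logarithmic branch point.


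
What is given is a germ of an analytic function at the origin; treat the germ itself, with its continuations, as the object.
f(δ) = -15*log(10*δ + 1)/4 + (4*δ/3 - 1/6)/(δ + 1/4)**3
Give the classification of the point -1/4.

The point is a pole of order 3.

The denominator factor δ + 1/4 vanishes at -1/4 and appears to the power 3; the numerator there equals -1/2, nonzero, and no other factor vanishes.
The branch terms are analytic at this point.
Hence a pole whose order is the multiplicity, 3.


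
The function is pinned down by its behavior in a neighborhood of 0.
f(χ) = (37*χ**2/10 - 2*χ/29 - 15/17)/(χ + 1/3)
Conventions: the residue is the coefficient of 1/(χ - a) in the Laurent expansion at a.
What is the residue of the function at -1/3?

At the order-1 pole -1/3 set g(χ) = (χ - (-1/3))*f(χ) = 37*χ**2/10 - 2*χ/29 - 15/17.
Simple pole: residue = g(a) at a = -1/3, which is -19889/44370.

The residue is -19889/44370.


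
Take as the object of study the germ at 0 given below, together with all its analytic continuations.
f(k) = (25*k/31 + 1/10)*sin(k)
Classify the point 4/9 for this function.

There is no denominator, hence no pole anywhere.
The factor sin(k) is entire.
So the germ continues analytically to 4/9.

The point is a regular point.


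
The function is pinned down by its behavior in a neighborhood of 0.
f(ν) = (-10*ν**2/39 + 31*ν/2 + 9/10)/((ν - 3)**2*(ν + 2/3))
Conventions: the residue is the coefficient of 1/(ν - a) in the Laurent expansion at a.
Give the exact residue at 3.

The residue is 549/1210.

At the order-2 pole 3 set g(ν) = (ν - (3))^2*f(ν) = (-10*ν**2/39 + 31*ν/2 + 9/10)/(ν + 2/3).
Order-2 pole: residue = g'(a); g'(3) = 549/1210, so the residue is 549/1210.


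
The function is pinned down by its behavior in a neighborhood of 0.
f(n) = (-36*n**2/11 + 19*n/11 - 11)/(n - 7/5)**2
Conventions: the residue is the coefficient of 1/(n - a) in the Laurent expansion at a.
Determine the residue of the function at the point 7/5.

The residue is -409/55.

At the order-2 pole 7/5 set g(n) = (n - (7/5))^2*f(n) = -36*n**2/11 + 19*n/11 - 11.
Order-2 pole: residue = g'(a); g'(7/5) = -409/55, so the residue is -409/55.


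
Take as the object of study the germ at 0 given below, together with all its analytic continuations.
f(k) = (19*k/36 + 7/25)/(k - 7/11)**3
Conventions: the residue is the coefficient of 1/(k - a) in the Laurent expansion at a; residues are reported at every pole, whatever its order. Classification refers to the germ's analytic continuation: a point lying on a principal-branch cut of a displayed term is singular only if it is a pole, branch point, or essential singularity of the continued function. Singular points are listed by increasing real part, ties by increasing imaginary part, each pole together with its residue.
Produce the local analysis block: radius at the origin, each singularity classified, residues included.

Radius of convergence at 0: 7/11.
At 7/11: a pole of order 3; residue 0.

Denominator factor (k - 7/11)^3: pole of order 3 at 7/11, modulus 7/11.
The radius of convergence is the smallest modulus among the singular points: 7/11.
At the order-3 pole 7/11 set g(k) = (k - (7/11))^3*f(k) = 19*k/36 + 7/25.
Order-3 pole: residue = g''(a)/2; g''(7/11) = 0, so the residue is 0.


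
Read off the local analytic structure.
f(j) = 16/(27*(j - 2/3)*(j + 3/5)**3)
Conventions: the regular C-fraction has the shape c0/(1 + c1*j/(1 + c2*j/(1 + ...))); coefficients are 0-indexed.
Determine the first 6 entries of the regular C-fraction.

The regular C-fraction coefficients are [-1000/243, 7/2, -5/21, 610/63, -5530/549, -10325/57828].

Taylor coefficients (expand at 0): a_0 = -1000/243, a_1 = 3500/243, a_2 = -34250/729, a_3 = 787625/6561, a_4 = -3887125/13122, a_5 = 52515875/78732.
c0 = a_0 = -1000/243. Peel one level at a time: if S = 1 + c*j/S' with S'(0) = 1, then c is the j-coefficient of S and S' = c*j/(S - 1).
S_1 = c0/f = 1 + (7/2)*j + (5/6)*j^2 + ...; c1 = 7/2.
S_2 = c1*j/(S_1 - 1) = 1 + (-5/21)*j + (3050/1323)*j^2 + ...; c2 = -5/21.
S_3 = c2*j/(S_2 - 1) = 1 + (610/63)*j + (7900/81)*j^2 + ...; c3 = 610/63.
S_4 = c3*j/(S_3 - 1) = 1 + (-5530/549)*j + (-361375/200934)*j^2 + ...; c4 = -5530/549.
S_5 = c4*j/(S_4 - 1) = 1 + (-10325/57828)*j + ...; c5 = -10325/57828.


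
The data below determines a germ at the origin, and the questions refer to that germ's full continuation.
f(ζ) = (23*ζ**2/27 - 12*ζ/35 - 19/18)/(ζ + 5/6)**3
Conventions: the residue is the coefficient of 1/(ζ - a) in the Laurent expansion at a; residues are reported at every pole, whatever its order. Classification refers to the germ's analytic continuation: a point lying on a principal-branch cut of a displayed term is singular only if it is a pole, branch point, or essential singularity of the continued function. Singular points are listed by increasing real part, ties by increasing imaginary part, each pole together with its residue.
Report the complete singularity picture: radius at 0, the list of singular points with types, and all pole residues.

Denominator factor (ζ + 5/6)^3: pole of order 3 at -5/6, modulus 5/6.
The radius of convergence is the smallest modulus among the singular points: 5/6.
At the order-3 pole -5/6 set g(ζ) = (ζ - (-5/6))^3*f(ζ) = 23*ζ**2/27 - 12*ζ/35 - 19/18.
Order-3 pole: residue = g''(a)/2; g''(-5/6) = 46/27, so the residue is 23/27.

Radius of convergence at 0: 5/6.
At -5/6: a pole of order 3; residue 23/27.


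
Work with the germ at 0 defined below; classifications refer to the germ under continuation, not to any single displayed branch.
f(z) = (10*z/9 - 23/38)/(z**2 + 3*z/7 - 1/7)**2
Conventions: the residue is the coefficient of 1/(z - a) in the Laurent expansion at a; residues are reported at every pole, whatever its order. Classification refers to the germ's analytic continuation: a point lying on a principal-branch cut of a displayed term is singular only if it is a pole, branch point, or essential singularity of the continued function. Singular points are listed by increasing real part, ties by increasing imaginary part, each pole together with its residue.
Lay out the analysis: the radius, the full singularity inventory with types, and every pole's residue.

Radius of convergence at 0: -3/14 + (1/14)*sqrt(37).
At -3/14 - (1/14)*sqrt(37): a pole of order 2; residue -(32977/78033)*sqrt(37).
At -3/14 + (1/14)*sqrt(37): a pole of order 2; residue (32977/78033)*sqrt(37).

Denominator factor (z**2 + 3*z/7 - 1/7)^2: discriminant 37/49, real irrational roots -3/14 + (1/14)*sqrt(37) and -3/14 - (1/14)*sqrt(37); poles of order 2, moduli -3/14 + (1/14)*sqrt(37) and 3/14 + (1/14)*sqrt(37).
The radius of convergence is the smallest modulus among the singular points: -3/14 + (1/14)*sqrt(37).
The factor z**2 + 3*z/7 - 1/7 splits as (z - a)(z - a') with a = -3/14 - (1/14)*sqrt(37), a' = -3/14 + (1/14)*sqrt(37). At the order-2 pole a set g(z) = (z - a)^2*f(z) = [10*z/9 - 23/38] / (z - a')^2.
Order-2 pole: residue = g'(a); g'(-3/14 - (1/14)*sqrt(37)) = -(32977/78033)*sqrt(37), so the residue is -(32977/78033)*sqrt(37).
The factor z**2 + 3*z/7 - 1/7 splits as (z - a)(z - a') with a = -3/14 + (1/14)*sqrt(37), a' = -3/14 - (1/14)*sqrt(37). At the order-2 pole a set g(z) = (z - a)^2*f(z) = [10*z/9 - 23/38] / (z - a')^2.
Order-2 pole: residue = g'(a); g'(-3/14 + (1/14)*sqrt(37)) = (32977/78033)*sqrt(37), so the residue is (32977/78033)*sqrt(37).
List the singular points by increasing real part (a conjugate pair: the negative imaginary part first).


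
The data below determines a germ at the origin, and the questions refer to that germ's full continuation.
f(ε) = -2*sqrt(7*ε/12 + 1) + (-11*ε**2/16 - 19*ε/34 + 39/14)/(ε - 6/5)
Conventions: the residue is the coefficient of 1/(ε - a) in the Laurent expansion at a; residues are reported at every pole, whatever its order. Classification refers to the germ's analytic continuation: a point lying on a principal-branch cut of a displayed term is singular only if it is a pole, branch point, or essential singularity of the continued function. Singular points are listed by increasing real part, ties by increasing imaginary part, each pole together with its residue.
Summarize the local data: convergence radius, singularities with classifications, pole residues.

Denominator factor (ε - 6/5): pole of order 1 at 6/5, modulus 6/5.
Branch term (-2)*sqrt(1 - ε/(-12/7)): its argument vanishes at ε = -12/7, a square-root branch point, modulus 12/7.
The radius of convergence is the smallest modulus among the singular points: 6/5.
The branch term is analytic at 6/5 and contributes nothing to the residue; only the rational part matters.
At the order-1 pole 6/5 set g(ε) = (ε - (6/5))*(rational part) = -11*ε**2/16 - 19*ε/34 + 39/14.
Simple pole: residue = g(a) at a = 6/5, which is 13389/11900.
List the singular points by increasing real part (a conjugate pair: the negative imaginary part first).

Radius of convergence at 0: 6/5.
At -12/7: an algebraic (square-root) branch point.
At 6/5: a pole of order 1; residue 13389/11900.


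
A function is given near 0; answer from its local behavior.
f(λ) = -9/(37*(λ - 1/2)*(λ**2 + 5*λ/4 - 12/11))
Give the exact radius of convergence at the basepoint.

The radius of convergence is 1/2.

Denominator factor (λ - 1/2): pole of order 1 at 1/2, modulus 1/2.
Denominator factor (λ**2 + 5*λ/4 - 12/11): discriminant 1043/176, real irrational roots -5/8 + (1/88)*sqrt(11473) and -5/8 - (1/88)*sqrt(11473); poles of order 1, moduli -5/8 + (1/88)*sqrt(11473) and 5/8 + (1/88)*sqrt(11473).
The radius of convergence is the smallest modulus among the singular points: 1/2.


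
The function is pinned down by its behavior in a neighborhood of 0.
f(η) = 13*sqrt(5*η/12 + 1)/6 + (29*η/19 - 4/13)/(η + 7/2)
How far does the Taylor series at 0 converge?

Denominator factor (η + 7/2): pole of order 1 at -7/2, modulus 7/2.
Branch term (13/6)*sqrt(1 - η/(-12/5)): its argument vanishes at η = -12/5, a square-root branch point, modulus 12/5.
The radius of convergence is the smallest modulus among the singular points: 12/5.

The radius of convergence is 12/5.


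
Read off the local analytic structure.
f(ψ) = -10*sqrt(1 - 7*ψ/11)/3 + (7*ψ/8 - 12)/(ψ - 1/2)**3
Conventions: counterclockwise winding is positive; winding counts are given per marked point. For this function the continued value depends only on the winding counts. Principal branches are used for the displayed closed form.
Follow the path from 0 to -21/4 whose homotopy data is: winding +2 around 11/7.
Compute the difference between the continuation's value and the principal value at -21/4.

Continued minus principal equals 0.

The rational part is single-valued and drops out of the difference; each branch term changes only by its own monodromy.
(-10/3)*sqrt(1 - ψ/(11/7)): winding +2 is even, the square root returns to the same sheet, contribution 0.
Summing the contributions at ψ = -21/4 gives 0.


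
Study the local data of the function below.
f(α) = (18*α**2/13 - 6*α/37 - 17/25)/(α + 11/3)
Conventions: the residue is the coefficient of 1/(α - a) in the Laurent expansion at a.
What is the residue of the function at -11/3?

At the order-1 pole -11/3 set g(α) = (α - (-11/3))*f(α) = 18*α**2/13 - 6*α/37 - 17/25.
Simple pole: residue = g(a) at a = -11/3, which is 222823/12025.

The residue is 222823/12025.


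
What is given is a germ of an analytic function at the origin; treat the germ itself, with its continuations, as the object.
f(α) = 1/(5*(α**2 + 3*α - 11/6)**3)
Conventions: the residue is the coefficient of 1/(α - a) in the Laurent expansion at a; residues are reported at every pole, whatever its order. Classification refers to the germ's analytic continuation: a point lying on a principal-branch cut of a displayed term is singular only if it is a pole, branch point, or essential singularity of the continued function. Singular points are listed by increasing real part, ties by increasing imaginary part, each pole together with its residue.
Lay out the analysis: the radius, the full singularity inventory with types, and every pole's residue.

Radius of convergence at 0: -3/2 + (7/6)*sqrt(3).
At -3/2 - (7/6)*sqrt(3): a pole of order 3; residue -(54/84035)*sqrt(3).
At -3/2 + (7/6)*sqrt(3): a pole of order 3; residue (54/84035)*sqrt(3).

Denominator factor (α**2 + 3*α - 11/6)^3: discriminant 49/3, real irrational roots -3/2 + (7/6)*sqrt(3) and -3/2 - (7/6)*sqrt(3); poles of order 3, moduli -3/2 + (7/6)*sqrt(3) and 3/2 + (7/6)*sqrt(3).
The radius of convergence is the smallest modulus among the singular points: -3/2 + (7/6)*sqrt(3).
The factor α**2 + 3*α - 11/6 splits as (α - a)(α - a') with a = -3/2 - (7/6)*sqrt(3), a' = -3/2 + (7/6)*sqrt(3). At the order-3 pole a set g(α) = (α - a)^3*f(α) = [1/5] / (α - a')^3.
Order-3 pole: residue = g''(a)/2; g''(-3/2 - (7/6)*sqrt(3)) = -(108/84035)*sqrt(3), so the residue is -(54/84035)*sqrt(3).
The factor α**2 + 3*α - 11/6 splits as (α - a)(α - a') with a = -3/2 + (7/6)*sqrt(3), a' = -3/2 - (7/6)*sqrt(3). At the order-3 pole a set g(α) = (α - a)^3*f(α) = [1/5] / (α - a')^3.
Order-3 pole: residue = g''(a)/2; g''(-3/2 + (7/6)*sqrt(3)) = (108/84035)*sqrt(3), so the residue is (54/84035)*sqrt(3).
List the singular points by increasing real part (a conjugate pair: the negative imaginary part first).


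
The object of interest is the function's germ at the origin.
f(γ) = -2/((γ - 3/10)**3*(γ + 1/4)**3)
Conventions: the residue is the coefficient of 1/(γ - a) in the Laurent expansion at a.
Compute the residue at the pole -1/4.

The residue is 38400000/161051.

At the order-3 pole -1/4 set g(γ) = (γ - (-1/4))^3*f(γ) = -2/(γ - 3/10)**3.
Order-3 pole: residue = g''(a)/2; g''(-1/4) = 76800000/161051, so the residue is 38400000/161051.


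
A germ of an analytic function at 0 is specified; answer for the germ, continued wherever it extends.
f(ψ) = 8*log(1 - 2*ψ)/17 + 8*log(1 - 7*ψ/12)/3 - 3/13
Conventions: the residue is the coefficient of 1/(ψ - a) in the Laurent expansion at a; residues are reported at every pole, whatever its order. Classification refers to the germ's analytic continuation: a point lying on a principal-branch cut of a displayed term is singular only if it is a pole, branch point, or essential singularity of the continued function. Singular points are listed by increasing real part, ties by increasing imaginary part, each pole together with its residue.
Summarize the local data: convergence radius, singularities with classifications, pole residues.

Radius of convergence at 0: 1/2.
At 1/2: a logarithmic branch point.
At 12/7: a logarithmic branch point.

Branch term (8/17)*log(1 - ψ/(1/2)): its argument vanishes at ψ = 1/2, a logarithmic branch point, modulus 1/2.
Branch term (8/3)*log(1 - ψ/(12/7)): its argument vanishes at ψ = 12/7, a logarithmic branch point, modulus 12/7.
The radius of convergence is the smallest modulus among the singular points: 1/2.
List the singular points by increasing real part (a conjugate pair: the negative imaginary part first).


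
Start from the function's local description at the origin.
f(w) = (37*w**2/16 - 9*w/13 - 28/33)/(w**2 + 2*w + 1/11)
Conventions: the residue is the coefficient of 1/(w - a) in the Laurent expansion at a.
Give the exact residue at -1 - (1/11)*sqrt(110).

The factor w**2 + 2*w + 1/11 splits as (w - a)(w - a') with a = -1 - (1/11)*sqrt(110), a' = -1 + (1/11)*sqrt(110). At the order-1 pole a set g(w) = (w - a)*f(w) = [37*w**2/16 - 9*w/13 - 28/33] / (w - a').
Simple pole: residue = g(a) at a = -1 - (1/11)*sqrt(110), which is -553/208 - (29231/137280)*sqrt(110).

The residue is -553/208 - (29231/137280)*sqrt(110).


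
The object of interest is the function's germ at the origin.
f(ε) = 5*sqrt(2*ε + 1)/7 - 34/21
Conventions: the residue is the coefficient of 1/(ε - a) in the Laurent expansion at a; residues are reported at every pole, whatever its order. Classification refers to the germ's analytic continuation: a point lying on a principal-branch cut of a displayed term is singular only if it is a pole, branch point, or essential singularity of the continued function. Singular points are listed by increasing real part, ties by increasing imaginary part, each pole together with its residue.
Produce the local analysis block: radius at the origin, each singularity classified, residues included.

Radius of convergence at 0: 1/2.
At -1/2: an algebraic (square-root) branch point.

Branch term (5/7)*sqrt(1 - ε/(-1/2)): its argument vanishes at ε = -1/2, a square-root branch point, modulus 1/2.
The radius of convergence is the smallest modulus among the singular points: 1/2.


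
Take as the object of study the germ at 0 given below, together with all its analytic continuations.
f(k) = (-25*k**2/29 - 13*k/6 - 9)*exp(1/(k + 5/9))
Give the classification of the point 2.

The point is a regular point.

There is no denominator, hence no pole anywhere.
The essential point of exp(1/(k - (-5/9))) is -5/9, not 2.
So the germ continues analytically to 2.


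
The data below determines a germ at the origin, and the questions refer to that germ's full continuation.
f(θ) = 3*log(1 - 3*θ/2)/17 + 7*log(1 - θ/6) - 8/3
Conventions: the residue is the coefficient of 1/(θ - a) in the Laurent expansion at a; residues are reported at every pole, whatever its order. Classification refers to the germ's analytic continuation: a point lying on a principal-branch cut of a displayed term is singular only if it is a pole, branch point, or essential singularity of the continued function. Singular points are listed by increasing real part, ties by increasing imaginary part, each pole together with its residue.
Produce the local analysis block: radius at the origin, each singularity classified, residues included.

Branch term (3/17)*log(1 - θ/(2/3)): its argument vanishes at θ = 2/3, a logarithmic branch point, modulus 2/3.
Branch term (7)*log(1 - θ/(6)): its argument vanishes at θ = 6, a logarithmic branch point, modulus 6.
The radius of convergence is the smallest modulus among the singular points: 2/3.
List the singular points by increasing real part (a conjugate pair: the negative imaginary part first).

Radius of convergence at 0: 2/3.
At 2/3: a logarithmic branch point.
At 6: a logarithmic branch point.


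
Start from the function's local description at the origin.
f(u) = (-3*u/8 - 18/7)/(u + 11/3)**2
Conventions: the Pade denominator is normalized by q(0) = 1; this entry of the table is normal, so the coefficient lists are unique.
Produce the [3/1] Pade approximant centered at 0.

The Pade approximant has numerator coefficients [-162/847, 121203/8571640, -121203/47144020, 363609/1037168440]; denominator coefficients [1, 412/1265].

Taylor coefficients needed (expand at 0): a_0 = -162/847, a_1 = 5697/74536, a_2 = -11259/409948, a_3 = 83835/9018856, a_4 = -75087/24801854.
Write the denominator as Q(u) = 1 + q1*u. Requiring Q*f - P = O(u^5) with deg P <= 3 kills the coefficients of u^4..u^4 in Q*f:
  u^4: a_4 + q1*a_3 = 0, i.e. -75087/24801854 + (83835/9018856)*q1 = 0.
Solving this linear system: q1 = 412/1265.
The numerator is Q*f truncated at degree 3: P0 = a_0 = -162/847; P1 = a_1 + q1*a_0 = 121203/8571640; P2 = a_2 + q1*a_1 = -121203/47144020; P3 = a_3 + q1*a_2 = 363609/1037168440.


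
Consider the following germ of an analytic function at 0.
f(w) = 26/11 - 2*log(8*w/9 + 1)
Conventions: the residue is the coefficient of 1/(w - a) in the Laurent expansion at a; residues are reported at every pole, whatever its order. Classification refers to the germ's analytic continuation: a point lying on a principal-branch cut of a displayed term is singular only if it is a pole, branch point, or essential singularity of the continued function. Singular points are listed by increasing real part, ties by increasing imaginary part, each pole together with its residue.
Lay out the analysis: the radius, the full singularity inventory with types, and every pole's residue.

Branch term (-2)*log(1 - w/(-9/8)): its argument vanishes at w = -9/8, a logarithmic branch point, modulus 9/8.
The radius of convergence is the smallest modulus among the singular points: 9/8.

Radius of convergence at 0: 9/8.
At -9/8: a logarithmic branch point.


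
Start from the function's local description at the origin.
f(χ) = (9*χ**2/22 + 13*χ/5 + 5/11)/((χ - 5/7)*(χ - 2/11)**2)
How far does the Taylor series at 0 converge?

Denominator factor (χ - 2/11)^2: pole of order 2 at 2/11, modulus 2/11.
Denominator factor (χ - 5/7): pole of order 1 at 5/7, modulus 5/7.
The radius of convergence is the smallest modulus among the singular points: 2/11.

The radius of convergence is 2/11.


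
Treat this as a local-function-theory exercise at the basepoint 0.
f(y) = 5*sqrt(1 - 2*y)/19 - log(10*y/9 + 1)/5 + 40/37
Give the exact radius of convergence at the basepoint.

Branch term (5/19)*sqrt(1 - y/(1/2)): its argument vanishes at y = 1/2, a square-root branch point, modulus 1/2.
Branch term (-1/5)*log(1 - y/(-9/10)): its argument vanishes at y = -9/10, a logarithmic branch point, modulus 9/10.
The radius of convergence is the smallest modulus among the singular points: 1/2.

The radius of convergence is 1/2.


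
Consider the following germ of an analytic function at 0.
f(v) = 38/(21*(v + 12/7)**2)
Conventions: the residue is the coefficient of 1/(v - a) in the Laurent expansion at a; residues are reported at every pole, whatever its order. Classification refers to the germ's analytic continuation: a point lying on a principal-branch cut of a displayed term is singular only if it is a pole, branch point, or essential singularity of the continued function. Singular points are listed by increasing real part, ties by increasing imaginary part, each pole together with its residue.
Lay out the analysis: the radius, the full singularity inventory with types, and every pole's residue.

Denominator factor (v + 12/7)^2: pole of order 2 at -12/7, modulus 12/7.
The radius of convergence is the smallest modulus among the singular points: 12/7.
At the order-2 pole -12/7 set g(v) = (v - (-12/7))^2*f(v) = 38/21.
Order-2 pole: residue = g'(a); g'(-12/7) = 0, so the residue is 0.

Radius of convergence at 0: 12/7.
At -12/7: a pole of order 2; residue 0.


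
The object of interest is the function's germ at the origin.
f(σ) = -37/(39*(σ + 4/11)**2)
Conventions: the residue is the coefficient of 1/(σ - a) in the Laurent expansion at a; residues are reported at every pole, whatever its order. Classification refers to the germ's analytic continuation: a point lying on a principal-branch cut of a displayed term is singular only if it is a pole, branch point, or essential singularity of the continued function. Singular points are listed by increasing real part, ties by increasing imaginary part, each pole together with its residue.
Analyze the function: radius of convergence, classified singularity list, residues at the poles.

Denominator factor (σ + 4/11)^2: pole of order 2 at -4/11, modulus 4/11.
The radius of convergence is the smallest modulus among the singular points: 4/11.
At the order-2 pole -4/11 set g(σ) = (σ - (-4/11))^2*f(σ) = -37/39.
Order-2 pole: residue = g'(a); g'(-4/11) = 0, so the residue is 0.

Radius of convergence at 0: 4/11.
At -4/11: a pole of order 2; residue 0.


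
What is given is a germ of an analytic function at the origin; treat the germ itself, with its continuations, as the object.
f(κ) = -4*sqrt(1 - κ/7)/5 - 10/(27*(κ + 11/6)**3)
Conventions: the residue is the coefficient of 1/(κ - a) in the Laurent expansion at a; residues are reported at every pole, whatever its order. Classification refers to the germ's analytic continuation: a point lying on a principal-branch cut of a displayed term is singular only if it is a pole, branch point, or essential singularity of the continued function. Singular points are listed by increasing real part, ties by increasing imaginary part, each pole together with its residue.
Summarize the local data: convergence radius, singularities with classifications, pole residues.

Radius of convergence at 0: 11/6.
At -11/6: a pole of order 3; residue 0.
At 7: an algebraic (square-root) branch point.

Denominator factor (κ + 11/6)^3: pole of order 3 at -11/6, modulus 11/6.
Branch term (-4/5)*sqrt(1 - κ/(7)): its argument vanishes at κ = 7, a square-root branch point, modulus 7.
The radius of convergence is the smallest modulus among the singular points: 11/6.
The branch term is analytic at -11/6 and contributes nothing to the residue; only the rational part matters.
At the order-3 pole -11/6 set g(κ) = (κ - (-11/6))^3*(rational part) = -10/27.
Order-3 pole: residue = g''(a)/2; g''(-11/6) = 0, so the residue is 0.
List the singular points by increasing real part (a conjugate pair: the negative imaginary part first).


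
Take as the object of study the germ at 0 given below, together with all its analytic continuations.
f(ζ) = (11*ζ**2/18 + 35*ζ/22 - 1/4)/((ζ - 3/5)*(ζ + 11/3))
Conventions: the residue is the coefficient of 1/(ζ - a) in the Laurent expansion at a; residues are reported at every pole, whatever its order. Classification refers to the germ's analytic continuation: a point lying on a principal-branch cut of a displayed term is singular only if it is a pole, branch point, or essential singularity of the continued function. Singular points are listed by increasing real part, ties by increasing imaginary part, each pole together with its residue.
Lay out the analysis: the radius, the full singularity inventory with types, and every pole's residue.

Denominator factor (ζ + 11/3): pole of order 1 at -11/3, modulus 11/3.
Denominator factor (ζ - 3/5): pole of order 1 at 3/5, modulus 3/5.
The radius of convergence is the smallest modulus among the singular points: 3/5.
At the order-1 pole -11/3 set g(ζ) = (ζ - (-11/3))*f(ζ) = (11*ζ**2/18 + 35*ζ/22 - 1/4)/(ζ - 3/5).
Simple pole: residue = g(a) at a = -11/3, which is -3455/6912.
At the order-1 pole 3/5 set g(ζ) = (ζ - (3/5))*f(ζ) = (11*ζ**2/18 + 35*ζ/22 - 1/4)/(ζ + 11/3).
Simple pole: residue = g(a) at a = 3/5, which is 3051/14080.
List the singular points by increasing real part (a conjugate pair: the negative imaginary part first).

Radius of convergence at 0: 3/5.
At -11/3: a pole of order 1; residue -3455/6912.
At 3/5: a pole of order 1; residue 3051/14080.
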